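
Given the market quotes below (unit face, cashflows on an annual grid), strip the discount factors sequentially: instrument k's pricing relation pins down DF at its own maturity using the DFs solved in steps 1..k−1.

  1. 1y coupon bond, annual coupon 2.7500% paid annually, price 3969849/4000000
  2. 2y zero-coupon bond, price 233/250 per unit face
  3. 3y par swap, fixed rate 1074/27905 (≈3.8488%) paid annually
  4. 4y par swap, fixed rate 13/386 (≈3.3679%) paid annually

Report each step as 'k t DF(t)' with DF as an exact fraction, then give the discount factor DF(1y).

step 1 [1y] bond c/1=11/400: DF=(3969849/4000000 − 11/400·(0))/(1+11/400) = 9659/10000 ≈ 0.965900
step 2 [2y] zero: DF = P = 233/250 ≈ 0.932000
step 3 [3y] swap r/1=1074/27905: DF=(1 − 1074/27905·(0.965900+0.932000))/(1+1074/27905) = 4463/5000 ≈ 0.892600
step 4 [4y] swap r/1=13/386: DF=(1 − 13/386·(0.965900+0.932000+0.892600))/(1+13/386) = 1753/2000 ≈ 0.876500

1 1 9659/10000
2 2 233/250
3 3 4463/5000
4 4 1753/2000
DF(1y) = 9659/10000 ≈ 0.965900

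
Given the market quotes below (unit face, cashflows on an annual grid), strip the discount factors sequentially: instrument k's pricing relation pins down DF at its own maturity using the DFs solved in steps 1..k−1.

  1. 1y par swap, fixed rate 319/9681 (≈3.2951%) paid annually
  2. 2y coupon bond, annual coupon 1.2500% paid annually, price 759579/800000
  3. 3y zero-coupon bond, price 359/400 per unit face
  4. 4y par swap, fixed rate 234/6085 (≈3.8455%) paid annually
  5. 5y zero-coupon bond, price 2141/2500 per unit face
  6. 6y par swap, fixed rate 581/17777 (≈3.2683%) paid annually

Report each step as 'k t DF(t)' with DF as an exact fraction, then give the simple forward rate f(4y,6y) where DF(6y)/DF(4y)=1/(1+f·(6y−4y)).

1 1 9681/10000
2 2 4629/5000
3 3 359/400
4 4 2149/2500
5 5 2141/2500
6 6 8257/10000
f(4y,6y) = ((2149/2500)/(8257/10000) − 1)/(2) = 339/16514 ≈ 2.0528%

step 1 [1y] swap r/1=319/9681: DF=(1 − 319/9681·(0))/(1+319/9681) = 9681/10000 ≈ 0.968100
step 2 [2y] bond c/1=1/80: DF=(759579/800000 − 1/80·(0.968100))/(1+1/80) = 4629/5000 ≈ 0.925800
step 3 [3y] zero: DF = P = 359/400 ≈ 0.897500
step 4 [4y] swap r/1=234/6085: DF=(1 − 234/6085·(0.968100+0.925800+0.897500))/(1+234/6085) = 2149/2500 ≈ 0.859600
step 5 [5y] zero: DF = P = 2141/2500 ≈ 0.856400
step 6 [6y] swap r/1=581/17777: DF=(1 − 581/17777·(0.968100+0.925800+0.897500+0.859600+0.856400))/(1+581/17777) = 8257/10000 ≈ 0.825700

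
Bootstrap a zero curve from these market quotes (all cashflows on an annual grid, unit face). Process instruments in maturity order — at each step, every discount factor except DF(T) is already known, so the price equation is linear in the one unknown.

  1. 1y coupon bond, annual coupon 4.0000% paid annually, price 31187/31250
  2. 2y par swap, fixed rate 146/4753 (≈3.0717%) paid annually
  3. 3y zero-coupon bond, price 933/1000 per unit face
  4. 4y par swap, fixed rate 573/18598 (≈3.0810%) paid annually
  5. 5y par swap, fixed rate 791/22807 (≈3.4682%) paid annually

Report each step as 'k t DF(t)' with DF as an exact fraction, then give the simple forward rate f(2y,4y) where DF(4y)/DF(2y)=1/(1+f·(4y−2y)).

step 1 [1y] bond c/1=1/25: DF=(31187/31250 − 1/25·(0))/(1+1/25) = 2399/2500 ≈ 0.959600
step 2 [2y] swap r/1=146/4753: DF=(1 − 146/4753·(0.959600))/(1+146/4753) = 1177/1250 ≈ 0.941600
step 3 [3y] zero: DF = P = 933/1000 ≈ 0.933000
step 4 [4y] swap r/1=573/18598: DF=(1 − 573/18598·(0.959600+0.941600+0.933000))/(1+573/18598) = 4427/5000 ≈ 0.885400
step 5 [5y] swap r/1=791/22807: DF=(1 − 791/22807·(0.959600+0.941600+0.933000+0.885400))/(1+791/22807) = 4209/5000 ≈ 0.841800

1 1 2399/2500
2 2 1177/1250
3 3 933/1000
4 4 4427/5000
5 5 4209/5000
f(2y,4y) = ((1177/1250)/(4427/5000) − 1)/(2) = 281/8854 ≈ 3.1737%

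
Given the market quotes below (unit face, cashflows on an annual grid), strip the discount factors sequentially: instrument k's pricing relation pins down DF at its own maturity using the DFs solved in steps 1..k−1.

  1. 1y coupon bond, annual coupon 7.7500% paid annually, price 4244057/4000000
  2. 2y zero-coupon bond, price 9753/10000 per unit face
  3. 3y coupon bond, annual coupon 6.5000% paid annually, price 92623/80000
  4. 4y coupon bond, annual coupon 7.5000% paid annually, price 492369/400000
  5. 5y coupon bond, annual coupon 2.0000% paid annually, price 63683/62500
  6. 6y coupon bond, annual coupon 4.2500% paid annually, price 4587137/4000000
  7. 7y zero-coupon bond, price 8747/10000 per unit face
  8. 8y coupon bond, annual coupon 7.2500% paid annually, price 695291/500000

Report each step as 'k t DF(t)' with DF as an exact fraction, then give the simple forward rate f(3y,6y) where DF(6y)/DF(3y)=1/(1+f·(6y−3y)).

step 1 [1y] bond c/1=31/400: DF=(4244057/4000000 − 31/400·(0))/(1+31/400) = 9847/10000 ≈ 0.984700
step 2 [2y] zero: DF = P = 9753/10000 ≈ 0.975300
step 3 [3y] bond c/1=13/200: DF=(92623/80000 − 13/200·(0.984700+0.975300))/(1+13/200) = 387/400 ≈ 0.967500
step 4 [4y] bond c/1=3/40: DF=(492369/400000 − 3/40·(0.984700+0.975300+0.967500))/(1+3/40) = 588/625 ≈ 0.940800
step 5 [5y] bond c/1=1/50: DF=(63683/62500 − 1/50·(0.984700+0.975300+0.967500+0.940800))/(1+1/50) = 9231/10000 ≈ 0.923100
step 6 [6y] bond c/1=17/400: DF=(4587137/4000000 − 17/400·(0.984700+0.975300+0.967500+0.940800+0.923100))/(1+17/400) = 9047/10000 ≈ 0.904700
step 7 [7y] zero: DF = P = 8747/10000 ≈ 0.874700
step 8 [8y] bond c/1=29/400: DF=(695291/500000 − 29/400·(0.984700+0.975300+0.967500+0.940800+0.923100+0.904700+0.874700))/(1+29/400) = 2131/2500 ≈ 0.852400

1 1 9847/10000
2 2 9753/10000
3 3 387/400
4 4 588/625
5 5 9231/10000
6 6 9047/10000
7 7 8747/10000
8 8 2131/2500
f(3y,6y) = ((387/400)/(9047/10000) − 1)/(3) = 628/27141 ≈ 2.3138%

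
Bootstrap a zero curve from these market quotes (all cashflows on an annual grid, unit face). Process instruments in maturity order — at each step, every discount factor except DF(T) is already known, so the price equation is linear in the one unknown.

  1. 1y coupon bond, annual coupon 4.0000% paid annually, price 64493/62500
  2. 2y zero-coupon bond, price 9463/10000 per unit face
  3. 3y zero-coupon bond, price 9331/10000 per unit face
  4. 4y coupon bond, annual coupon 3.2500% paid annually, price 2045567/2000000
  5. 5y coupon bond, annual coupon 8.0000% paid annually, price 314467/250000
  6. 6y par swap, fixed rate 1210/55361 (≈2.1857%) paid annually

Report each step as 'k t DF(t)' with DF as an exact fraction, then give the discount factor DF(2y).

step 1 [1y] bond c/1=1/25: DF=(64493/62500 − 1/25·(0))/(1+1/25) = 4961/5000 ≈ 0.992200
step 2 [2y] zero: DF = P = 9463/10000 ≈ 0.946300
step 3 [3y] zero: DF = P = 9331/10000 ≈ 0.933100
step 4 [4y] bond c/1=13/400: DF=(2045567/2000000 − 13/400·(0.992200+0.946300+0.933100))/(1+13/400) = 4501/5000 ≈ 0.900200
step 5 [5y] bond c/1=2/25: DF=(314467/250000 − 2/25·(0.992200+0.946300+0.933100+0.900200))/(1+2/25) = 8853/10000 ≈ 0.885300
step 6 [6y] swap r/1=1210/55361: DF=(1 − 1210/55361·(0.992200+0.946300+0.933100+0.900200+0.885300))/(1+1210/55361) = 879/1000 ≈ 0.879000

1 1 4961/5000
2 2 9463/10000
3 3 9331/10000
4 4 4501/5000
5 5 8853/10000
6 6 879/1000
DF(2y) = 9463/10000 ≈ 0.946300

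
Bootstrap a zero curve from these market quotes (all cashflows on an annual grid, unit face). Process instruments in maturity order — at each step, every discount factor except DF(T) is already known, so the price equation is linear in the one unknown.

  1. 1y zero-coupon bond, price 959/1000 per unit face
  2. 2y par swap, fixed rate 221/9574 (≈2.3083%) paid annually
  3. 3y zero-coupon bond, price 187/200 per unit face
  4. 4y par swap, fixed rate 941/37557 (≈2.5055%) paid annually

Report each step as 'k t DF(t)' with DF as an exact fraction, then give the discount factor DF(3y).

1 1 959/1000
2 2 4779/5000
3 3 187/200
4 4 9059/10000
DF(3y) = 187/200 ≈ 0.935000

step 1 [1y] zero: DF = P = 959/1000 ≈ 0.959000
step 2 [2y] swap r/1=221/9574: DF=(1 − 221/9574·(0.959000))/(1+221/9574) = 4779/5000 ≈ 0.955800
step 3 [3y] zero: DF = P = 187/200 ≈ 0.935000
step 4 [4y] swap r/1=941/37557: DF=(1 − 941/37557·(0.959000+0.955800+0.935000))/(1+941/37557) = 9059/10000 ≈ 0.905900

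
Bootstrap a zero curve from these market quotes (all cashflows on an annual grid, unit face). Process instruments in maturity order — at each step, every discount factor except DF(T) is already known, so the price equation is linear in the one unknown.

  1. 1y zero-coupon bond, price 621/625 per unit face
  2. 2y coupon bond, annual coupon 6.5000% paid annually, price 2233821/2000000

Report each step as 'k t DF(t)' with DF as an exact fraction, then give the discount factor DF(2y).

step 1 [1y] zero: DF = P = 621/625 ≈ 0.993600
step 2 [2y] bond c/1=13/200: DF=(2233821/2000000 − 13/200·(0.993600))/(1+13/200) = 9881/10000 ≈ 0.988100

1 1 621/625
2 2 9881/10000
DF(2y) = 9881/10000 ≈ 0.988100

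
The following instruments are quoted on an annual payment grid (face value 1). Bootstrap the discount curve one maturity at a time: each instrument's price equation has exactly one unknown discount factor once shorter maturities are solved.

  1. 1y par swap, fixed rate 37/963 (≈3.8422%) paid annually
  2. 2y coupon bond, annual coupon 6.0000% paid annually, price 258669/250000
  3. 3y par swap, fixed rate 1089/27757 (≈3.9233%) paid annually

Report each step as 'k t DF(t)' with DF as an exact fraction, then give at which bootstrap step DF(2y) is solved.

step 1 [1y] swap r/1=37/963: DF=(1 − 37/963·(0))/(1+37/963) = 963/1000 ≈ 0.963000
step 2 [2y] bond c/1=3/50: DF=(258669/250000 − 3/50·(0.963000))/(1+3/50) = 576/625 ≈ 0.921600
step 3 [3y] swap r/1=1089/27757: DF=(1 − 1089/27757·(0.963000+0.921600))/(1+1089/27757) = 8911/10000 ≈ 0.891100

1 1 963/1000
2 2 576/625
3 3 8911/10000
DF(2y) is solved at step 2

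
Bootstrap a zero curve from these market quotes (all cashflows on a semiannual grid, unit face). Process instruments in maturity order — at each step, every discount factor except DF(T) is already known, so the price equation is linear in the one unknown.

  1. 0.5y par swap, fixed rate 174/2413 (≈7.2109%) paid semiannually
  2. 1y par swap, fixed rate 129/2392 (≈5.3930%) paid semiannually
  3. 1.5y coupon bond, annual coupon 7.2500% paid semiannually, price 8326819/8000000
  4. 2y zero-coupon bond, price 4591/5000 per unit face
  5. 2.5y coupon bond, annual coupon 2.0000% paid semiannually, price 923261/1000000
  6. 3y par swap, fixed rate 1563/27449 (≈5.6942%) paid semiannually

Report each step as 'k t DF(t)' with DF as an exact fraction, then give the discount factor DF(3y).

1 1/2 2413/2500
2 1 2371/2500
3 3/2 15/16
4 2 4591/5000
5 5/2 548/625
6 3 8437/10000
DF(3y) = 8437/10000 ≈ 0.843700

step 1 [0.5y] swap r/2=87/2413: DF=(1 − 87/2413·(0))/(1+87/2413) = 2413/2500 ≈ 0.965200
step 2 [1y] swap r/2=129/4784: DF=(1 − 129/4784·(0.965200))/(1+129/4784) = 2371/2500 ≈ 0.948400
step 3 [1.5y] bond c/2=29/800: DF=(8326819/8000000 − 29/800·(0.965200+0.948400))/(1+29/800) = 15/16 ≈ 0.937500
step 4 [2y] zero: DF = P = 4591/5000 ≈ 0.918200
step 5 [2.5y] bond c/2=1/100: DF=(923261/1000000 − 1/100·(0.965200+0.948400+0.937500+0.918200))/(1+1/100) = 548/625 ≈ 0.876800
step 6 [3y] swap r/2=1563/54898: DF=(1 − 1563/54898·(0.965200+0.948400+0.937500+0.918200+0.876800))/(1+1563/54898) = 8437/10000 ≈ 0.843700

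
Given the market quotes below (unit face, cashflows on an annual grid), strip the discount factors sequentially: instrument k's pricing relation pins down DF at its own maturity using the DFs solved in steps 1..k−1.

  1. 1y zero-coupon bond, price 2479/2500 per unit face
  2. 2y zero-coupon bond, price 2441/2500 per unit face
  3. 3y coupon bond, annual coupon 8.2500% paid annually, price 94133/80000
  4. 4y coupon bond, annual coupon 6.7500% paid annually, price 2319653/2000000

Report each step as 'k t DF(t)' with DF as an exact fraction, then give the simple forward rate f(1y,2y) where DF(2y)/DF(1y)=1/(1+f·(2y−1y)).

step 1 [1y] zero: DF = P = 2479/2500 ≈ 0.991600
step 2 [2y] zero: DF = P = 2441/2500 ≈ 0.976400
step 3 [3y] bond c/1=33/400: DF=(94133/80000 − 33/400·(0.991600+0.976400))/(1+33/400) = 937/1000 ≈ 0.937000
step 4 [4y] bond c/1=27/400: DF=(2319653/2000000 − 27/400·(0.991600+0.976400+0.937000))/(1+27/400) = 2257/2500 ≈ 0.902800

1 1 2479/2500
2 2 2441/2500
3 3 937/1000
4 4 2257/2500
f(1y,2y) = ((2479/2500)/(2441/2500) − 1)/(1) = 38/2441 ≈ 1.5567%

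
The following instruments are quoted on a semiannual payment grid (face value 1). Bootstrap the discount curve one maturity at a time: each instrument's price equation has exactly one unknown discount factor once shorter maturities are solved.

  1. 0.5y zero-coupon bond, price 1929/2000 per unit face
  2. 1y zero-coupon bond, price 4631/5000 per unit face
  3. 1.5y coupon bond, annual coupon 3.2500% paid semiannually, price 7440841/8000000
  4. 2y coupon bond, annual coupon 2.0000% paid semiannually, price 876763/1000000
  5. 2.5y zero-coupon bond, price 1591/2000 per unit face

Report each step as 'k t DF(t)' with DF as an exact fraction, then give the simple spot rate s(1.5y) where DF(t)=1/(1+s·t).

step 1 [0.5y] zero: DF = P = 1929/2000 ≈ 0.964500
step 2 [1y] zero: DF = P = 4631/5000 ≈ 0.926200
step 3 [1.5y] bond c/2=13/800: DF=(7440841/8000000 − 13/800·(0.964500+0.926200))/(1+13/800) = 177/200 ≈ 0.885000
step 4 [2y] bond c/2=1/100: DF=(876763/1000000 − 1/100·(0.964500+0.926200+0.885000))/(1+1/100) = 4203/5000 ≈ 0.840600
step 5 [2.5y] zero: DF = P = 1591/2000 ≈ 0.795500

1 1/2 1929/2000
2 1 4631/5000
3 3/2 177/200
4 2 4203/5000
5 5/2 1591/2000
s(1.5y) = (1/(177/200) − 1)/(3/2) = 46/531 ≈ 8.6629%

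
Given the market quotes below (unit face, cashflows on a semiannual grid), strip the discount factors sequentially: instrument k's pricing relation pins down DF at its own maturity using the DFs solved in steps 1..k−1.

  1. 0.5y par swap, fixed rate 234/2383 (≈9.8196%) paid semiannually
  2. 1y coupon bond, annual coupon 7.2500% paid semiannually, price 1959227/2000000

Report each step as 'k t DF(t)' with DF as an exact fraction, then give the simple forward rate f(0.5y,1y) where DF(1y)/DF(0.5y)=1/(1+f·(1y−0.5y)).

step 1 [0.5y] swap r/2=117/2383: DF=(1 − 117/2383·(0))/(1+117/2383) = 2383/2500 ≈ 0.953200
step 2 [1y] bond c/2=29/800: DF=(1959227/2000000 − 29/800·(0.953200))/(1+29/800) = 114/125 ≈ 0.912000

1 1/2 2383/2500
2 1 114/125
f(0.5y,1y) = ((2383/2500)/(114/125) − 1)/(1/2) = 103/1140 ≈ 9.0351%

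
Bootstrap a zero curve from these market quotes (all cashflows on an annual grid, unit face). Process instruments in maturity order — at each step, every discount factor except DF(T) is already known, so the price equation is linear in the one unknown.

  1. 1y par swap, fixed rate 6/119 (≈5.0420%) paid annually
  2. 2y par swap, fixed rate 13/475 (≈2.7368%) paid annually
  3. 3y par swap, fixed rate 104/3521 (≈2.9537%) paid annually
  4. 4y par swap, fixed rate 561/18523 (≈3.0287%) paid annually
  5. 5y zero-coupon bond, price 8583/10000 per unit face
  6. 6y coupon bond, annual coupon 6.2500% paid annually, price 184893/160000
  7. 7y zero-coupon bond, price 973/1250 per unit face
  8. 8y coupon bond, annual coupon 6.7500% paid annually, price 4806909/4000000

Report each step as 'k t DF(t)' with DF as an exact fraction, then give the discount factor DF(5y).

1 1 119/125
2 2 237/250
3 3 573/625
4 4 4439/5000
5 5 8583/10000
6 6 512/625
7 7 973/1250
8 8 3681/5000
DF(5y) = 8583/10000 ≈ 0.858300

step 1 [1y] swap r/1=6/119: DF=(1 − 6/119·(0))/(1+6/119) = 119/125 ≈ 0.952000
step 2 [2y] swap r/1=13/475: DF=(1 − 13/475·(0.952000))/(1+13/475) = 237/250 ≈ 0.948000
step 3 [3y] swap r/1=104/3521: DF=(1 − 104/3521·(0.952000+0.948000))/(1+104/3521) = 573/625 ≈ 0.916800
step 4 [4y] swap r/1=561/18523: DF=(1 − 561/18523·(0.952000+0.948000+0.916800))/(1+561/18523) = 4439/5000 ≈ 0.887800
step 5 [5y] zero: DF = P = 8583/10000 ≈ 0.858300
step 6 [6y] bond c/1=1/16: DF=(184893/160000 − 1/16·(0.952000+0.948000+0.916800+0.887800+0.858300))/(1+1/16) = 512/625 ≈ 0.819200
step 7 [7y] zero: DF = P = 973/1250 ≈ 0.778400
step 8 [8y] bond c/1=27/400: DF=(4806909/4000000 − 27/400·(0.952000+0.948000+0.916800+0.887800+0.858300+0.819200+0.778400))/(1+27/400) = 3681/5000 ≈ 0.736200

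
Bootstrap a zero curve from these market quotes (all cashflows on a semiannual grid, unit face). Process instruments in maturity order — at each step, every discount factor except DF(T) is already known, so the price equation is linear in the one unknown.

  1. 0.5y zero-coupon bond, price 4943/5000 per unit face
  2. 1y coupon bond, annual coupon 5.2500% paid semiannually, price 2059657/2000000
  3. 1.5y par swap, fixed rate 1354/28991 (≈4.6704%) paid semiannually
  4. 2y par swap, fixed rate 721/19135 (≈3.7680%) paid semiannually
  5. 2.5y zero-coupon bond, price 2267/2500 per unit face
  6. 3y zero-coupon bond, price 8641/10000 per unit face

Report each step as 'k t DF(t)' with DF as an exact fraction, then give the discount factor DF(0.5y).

1 1/2 4943/5000
2 1 4891/5000
3 3/2 9323/10000
4 2 9279/10000
5 5/2 2267/2500
6 3 8641/10000
DF(0.5y) = 4943/5000 ≈ 0.988600

step 1 [0.5y] zero: DF = P = 4943/5000 ≈ 0.988600
step 2 [1y] bond c/2=21/800: DF=(2059657/2000000 − 21/800·(0.988600))/(1+21/800) = 4891/5000 ≈ 0.978200
step 3 [1.5y] swap r/2=677/28991: DF=(1 − 677/28991·(0.988600+0.978200))/(1+677/28991) = 9323/10000 ≈ 0.932300
step 4 [2y] swap r/2=721/38270: DF=(1 − 721/38270·(0.988600+0.978200+0.932300))/(1+721/38270) = 9279/10000 ≈ 0.927900
step 5 [2.5y] zero: DF = P = 2267/2500 ≈ 0.906800
step 6 [3y] zero: DF = P = 8641/10000 ≈ 0.864100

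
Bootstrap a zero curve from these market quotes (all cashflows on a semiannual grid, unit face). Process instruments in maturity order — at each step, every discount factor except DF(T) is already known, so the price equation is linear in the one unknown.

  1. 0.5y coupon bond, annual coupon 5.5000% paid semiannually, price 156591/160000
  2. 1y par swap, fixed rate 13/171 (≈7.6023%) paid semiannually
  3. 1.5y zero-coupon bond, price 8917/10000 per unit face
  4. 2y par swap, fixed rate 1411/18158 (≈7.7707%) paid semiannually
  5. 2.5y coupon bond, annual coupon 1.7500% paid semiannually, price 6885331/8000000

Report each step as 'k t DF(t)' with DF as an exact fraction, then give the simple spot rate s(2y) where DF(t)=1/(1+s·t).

1 1/2 381/400
2 1 1857/2000
3 3/2 8917/10000
4 2 8589/10000
5 5/2 8217/10000
s(2y) = (1/(8589/10000) − 1)/(2) = 1411/17178 ≈ 8.2140%

step 1 [0.5y] bond c/2=11/400: DF=(156591/160000 − 11/400·(0))/(1+11/400) = 381/400 ≈ 0.952500
step 2 [1y] swap r/2=13/342: DF=(1 − 13/342·(0.952500))/(1+13/342) = 1857/2000 ≈ 0.928500
step 3 [1.5y] zero: DF = P = 8917/10000 ≈ 0.891700
step 4 [2y] swap r/2=1411/36316: DF=(1 − 1411/36316·(0.952500+0.928500+0.891700))/(1+1411/36316) = 8589/10000 ≈ 0.858900
step 5 [2.5y] bond c/2=7/800: DF=(6885331/8000000 − 7/800·(0.952500+0.928500+0.891700+0.858900))/(1+7/800) = 8217/10000 ≈ 0.821700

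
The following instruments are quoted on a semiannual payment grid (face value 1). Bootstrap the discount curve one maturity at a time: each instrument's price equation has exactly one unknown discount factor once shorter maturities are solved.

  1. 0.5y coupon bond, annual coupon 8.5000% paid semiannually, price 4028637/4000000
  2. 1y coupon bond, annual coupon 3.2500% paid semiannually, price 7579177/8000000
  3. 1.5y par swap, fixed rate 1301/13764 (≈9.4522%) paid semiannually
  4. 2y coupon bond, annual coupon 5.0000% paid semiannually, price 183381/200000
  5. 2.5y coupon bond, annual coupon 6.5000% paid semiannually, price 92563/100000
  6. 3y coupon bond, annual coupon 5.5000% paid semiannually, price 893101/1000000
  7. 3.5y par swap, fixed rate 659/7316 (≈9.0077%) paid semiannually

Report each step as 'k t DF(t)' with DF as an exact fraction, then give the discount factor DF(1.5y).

1 1/2 9661/10000
2 1 573/625
3 3/2 8699/10000
4 2 4137/5000
5 5/2 3919/5000
6 3 1881/2500
7 7/2 1841/2500
DF(1.5y) = 8699/10000 ≈ 0.869900

step 1 [0.5y] bond c/2=17/400: DF=(4028637/4000000 − 17/400·(0))/(1+17/400) = 9661/10000 ≈ 0.966100
step 2 [1y] bond c/2=13/800: DF=(7579177/8000000 − 13/800·(0.966100))/(1+13/800) = 573/625 ≈ 0.916800
step 3 [1.5y] swap r/2=1301/27528: DF=(1 − 1301/27528·(0.966100+0.916800))/(1+1301/27528) = 8699/10000 ≈ 0.869900
step 4 [2y] bond c/2=1/40: DF=(183381/200000 − 1/40·(0.966100+0.916800+0.869900))/(1+1/40) = 4137/5000 ≈ 0.827400
step 5 [2.5y] bond c/2=13/400: DF=(92563/100000 − 13/400·(0.966100+0.916800+0.869900+0.827400))/(1+13/400) = 3919/5000 ≈ 0.783800
step 6 [3y] bond c/2=11/400: DF=(893101/1000000 − 11/400·(0.966100+0.916800+0.869900+0.827400+0.783800))/(1+11/400) = 1881/2500 ≈ 0.752400
step 7 [3.5y] swap r/2=659/14632: DF=(1 − 659/14632·(0.966100+0.916800+0.869900+0.827400+0.783800+0.752400))/(1+659/14632) = 1841/2500 ≈ 0.736400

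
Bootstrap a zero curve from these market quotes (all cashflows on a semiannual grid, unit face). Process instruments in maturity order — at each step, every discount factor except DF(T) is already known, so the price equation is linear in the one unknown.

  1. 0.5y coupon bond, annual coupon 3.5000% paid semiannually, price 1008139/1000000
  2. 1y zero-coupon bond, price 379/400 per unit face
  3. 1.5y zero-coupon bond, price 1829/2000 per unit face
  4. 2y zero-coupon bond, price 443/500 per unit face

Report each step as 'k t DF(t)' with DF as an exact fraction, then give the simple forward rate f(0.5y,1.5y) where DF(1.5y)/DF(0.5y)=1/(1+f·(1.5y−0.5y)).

step 1 [0.5y] bond c/2=7/400: DF=(1008139/1000000 − 7/400·(0))/(1+7/400) = 2477/2500 ≈ 0.990800
step 2 [1y] zero: DF = P = 379/400 ≈ 0.947500
step 3 [1.5y] zero: DF = P = 1829/2000 ≈ 0.914500
step 4 [2y] zero: DF = P = 443/500 ≈ 0.886000

1 1/2 2477/2500
2 1 379/400
3 3/2 1829/2000
4 2 443/500
f(0.5y,1.5y) = ((2477/2500)/(1829/2000) − 1)/(1) = 763/9145 ≈ 8.3434%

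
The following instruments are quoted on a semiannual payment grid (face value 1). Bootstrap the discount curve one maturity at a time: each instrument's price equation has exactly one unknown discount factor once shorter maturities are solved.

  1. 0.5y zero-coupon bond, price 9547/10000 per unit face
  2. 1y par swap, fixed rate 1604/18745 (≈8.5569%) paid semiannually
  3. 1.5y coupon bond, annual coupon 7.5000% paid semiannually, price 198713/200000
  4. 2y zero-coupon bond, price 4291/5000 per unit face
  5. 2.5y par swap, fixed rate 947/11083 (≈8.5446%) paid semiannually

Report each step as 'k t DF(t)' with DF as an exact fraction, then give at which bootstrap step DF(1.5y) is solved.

step 1 [0.5y] zero: DF = P = 9547/10000 ≈ 0.954700
step 2 [1y] swap r/2=802/18745: DF=(1 − 802/18745·(0.954700))/(1+802/18745) = 4599/5000 ≈ 0.919800
step 3 [1.5y] bond c/2=3/80: DF=(198713/200000 − 3/80·(0.954700+0.919800))/(1+3/80) = 8899/10000 ≈ 0.889900
step 4 [2y] zero: DF = P = 4291/5000 ≈ 0.858200
step 5 [2.5y] swap r/2=947/22166: DF=(1 − 947/22166·(0.954700+0.919800+0.889900+0.858200))/(1+947/22166) = 4053/5000 ≈ 0.810600

1 1/2 9547/10000
2 1 4599/5000
3 3/2 8899/10000
4 2 4291/5000
5 5/2 4053/5000
DF(1.5y) is solved at step 3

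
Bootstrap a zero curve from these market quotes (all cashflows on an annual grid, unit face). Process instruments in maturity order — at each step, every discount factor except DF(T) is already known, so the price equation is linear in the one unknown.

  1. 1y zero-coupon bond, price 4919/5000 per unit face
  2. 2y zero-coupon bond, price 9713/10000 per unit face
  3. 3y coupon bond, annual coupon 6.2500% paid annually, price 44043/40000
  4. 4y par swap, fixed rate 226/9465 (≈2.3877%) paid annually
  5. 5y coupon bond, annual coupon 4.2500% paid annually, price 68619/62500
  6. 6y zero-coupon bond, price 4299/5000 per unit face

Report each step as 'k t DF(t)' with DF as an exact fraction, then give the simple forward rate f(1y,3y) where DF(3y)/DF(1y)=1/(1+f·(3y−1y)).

1 1 4919/5000
2 2 9713/10000
3 3 9213/10000
4 4 1137/1250
5 5 2247/2500
6 6 4299/5000
f(1y,3y) = ((4919/5000)/(9213/10000) − 1)/(2) = 625/18426 ≈ 3.3919%

step 1 [1y] zero: DF = P = 4919/5000 ≈ 0.983800
step 2 [2y] zero: DF = P = 9713/10000 ≈ 0.971300
step 3 [3y] bond c/1=1/16: DF=(44043/40000 − 1/16·(0.983800+0.971300))/(1+1/16) = 9213/10000 ≈ 0.921300
step 4 [4y] swap r/1=226/9465: DF=(1 − 226/9465·(0.983800+0.971300+0.921300))/(1+226/9465) = 1137/1250 ≈ 0.909600
step 5 [5y] bond c/1=17/400: DF=(68619/62500 − 17/400·(0.983800+0.971300+0.921300+0.909600))/(1+17/400) = 2247/2500 ≈ 0.898800
step 6 [6y] zero: DF = P = 4299/5000 ≈ 0.859800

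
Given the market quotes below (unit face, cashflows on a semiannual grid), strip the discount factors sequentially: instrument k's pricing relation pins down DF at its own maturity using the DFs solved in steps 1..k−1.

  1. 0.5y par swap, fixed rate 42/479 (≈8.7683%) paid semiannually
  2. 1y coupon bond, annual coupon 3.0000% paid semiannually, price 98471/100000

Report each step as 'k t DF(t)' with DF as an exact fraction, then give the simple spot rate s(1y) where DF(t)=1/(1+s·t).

step 1 [0.5y] swap r/2=21/479: DF=(1 − 21/479·(0))/(1+21/479) = 479/500 ≈ 0.958000
step 2 [1y] bond c/2=3/200: DF=(98471/100000 − 3/200·(0.958000))/(1+3/200) = 239/250 ≈ 0.956000

1 1/2 479/500
2 1 239/250
s(1y) = (1/(239/250) − 1)/(1) = 11/239 ≈ 4.6025%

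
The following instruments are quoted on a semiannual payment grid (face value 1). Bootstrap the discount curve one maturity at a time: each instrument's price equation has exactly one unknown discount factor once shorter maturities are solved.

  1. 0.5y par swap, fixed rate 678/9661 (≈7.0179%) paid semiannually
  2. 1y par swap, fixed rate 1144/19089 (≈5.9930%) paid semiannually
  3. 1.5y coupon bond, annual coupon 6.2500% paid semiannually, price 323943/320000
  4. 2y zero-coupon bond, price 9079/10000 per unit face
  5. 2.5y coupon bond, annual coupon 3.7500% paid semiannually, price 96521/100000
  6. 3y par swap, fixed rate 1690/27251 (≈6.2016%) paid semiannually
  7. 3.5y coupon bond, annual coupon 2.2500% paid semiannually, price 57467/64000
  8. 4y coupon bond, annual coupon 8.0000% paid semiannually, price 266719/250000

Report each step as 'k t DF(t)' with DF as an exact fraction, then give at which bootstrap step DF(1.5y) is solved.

1 1/2 9661/10000
2 1 2357/2500
3 3/2 4619/5000
4 2 9079/10000
5 5/2 4393/5000
6 3 831/1000
7 7/2 8273/10000
8 4 1961/2500
DF(1.5y) is solved at step 3

step 1 [0.5y] swap r/2=339/9661: DF=(1 − 339/9661·(0))/(1+339/9661) = 9661/10000 ≈ 0.966100
step 2 [1y] swap r/2=572/19089: DF=(1 − 572/19089·(0.966100))/(1+572/19089) = 2357/2500 ≈ 0.942800
step 3 [1.5y] bond c/2=1/32: DF=(323943/320000 − 1/32·(0.966100+0.942800))/(1+1/32) = 4619/5000 ≈ 0.923800
step 4 [2y] zero: DF = P = 9079/10000 ≈ 0.907900
step 5 [2.5y] bond c/2=3/160: DF=(96521/100000 − 3/160·(0.966100+0.942800+0.923800+0.907900))/(1+3/160) = 4393/5000 ≈ 0.878600
step 6 [3y] swap r/2=845/27251: DF=(1 − 845/27251·(0.966100+0.942800+0.923800+0.907900+0.878600))/(1+845/27251) = 831/1000 ≈ 0.831000
step 7 [3.5y] bond c/2=9/800: DF=(57467/64000 − 9/800·(0.966100+0.942800+0.923800+0.907900+0.878600+0.831000))/(1+9/800) = 8273/10000 ≈ 0.827300
step 8 [4y] bond c/2=1/25: DF=(266719/250000 − 1/25·(0.966100+0.942800+0.923800+0.907900+0.878600+0.831000+0.827300))/(1+1/25) = 1961/2500 ≈ 0.784400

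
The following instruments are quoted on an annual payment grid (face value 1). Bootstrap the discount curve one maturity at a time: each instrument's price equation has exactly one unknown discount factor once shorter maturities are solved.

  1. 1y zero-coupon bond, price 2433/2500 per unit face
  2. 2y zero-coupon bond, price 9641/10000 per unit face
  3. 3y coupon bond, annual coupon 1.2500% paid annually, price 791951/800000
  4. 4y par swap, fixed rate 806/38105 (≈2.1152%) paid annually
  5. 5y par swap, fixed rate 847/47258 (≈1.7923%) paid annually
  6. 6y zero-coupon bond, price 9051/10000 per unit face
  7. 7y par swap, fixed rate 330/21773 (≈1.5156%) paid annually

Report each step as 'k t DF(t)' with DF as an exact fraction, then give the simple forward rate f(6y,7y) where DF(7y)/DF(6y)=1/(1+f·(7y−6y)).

1 1 2433/2500
2 2 9641/10000
3 3 4769/5000
4 4 4597/5000
5 5 9153/10000
6 6 9051/10000
7 7 901/1000
f(6y,7y) = ((9051/10000)/(901/1000) − 1)/(1) = 41/9010 ≈ 0.4550%

step 1 [1y] zero: DF = P = 2433/2500 ≈ 0.973200
step 2 [2y] zero: DF = P = 9641/10000 ≈ 0.964100
step 3 [3y] bond c/1=1/80: DF=(791951/800000 − 1/80·(0.973200+0.964100))/(1+1/80) = 4769/5000 ≈ 0.953800
step 4 [4y] swap r/1=806/38105: DF=(1 − 806/38105·(0.973200+0.964100+0.953800))/(1+806/38105) = 4597/5000 ≈ 0.919400
step 5 [5y] swap r/1=847/47258: DF=(1 − 847/47258·(0.973200+0.964100+0.953800+0.919400))/(1+847/47258) = 9153/10000 ≈ 0.915300
step 6 [6y] zero: DF = P = 9051/10000 ≈ 0.905100
step 7 [7y] swap r/1=330/21773: DF=(1 − 330/21773·(0.973200+0.964100+0.953800+0.919400+0.915300+0.905100))/(1+330/21773) = 901/1000 ≈ 0.901000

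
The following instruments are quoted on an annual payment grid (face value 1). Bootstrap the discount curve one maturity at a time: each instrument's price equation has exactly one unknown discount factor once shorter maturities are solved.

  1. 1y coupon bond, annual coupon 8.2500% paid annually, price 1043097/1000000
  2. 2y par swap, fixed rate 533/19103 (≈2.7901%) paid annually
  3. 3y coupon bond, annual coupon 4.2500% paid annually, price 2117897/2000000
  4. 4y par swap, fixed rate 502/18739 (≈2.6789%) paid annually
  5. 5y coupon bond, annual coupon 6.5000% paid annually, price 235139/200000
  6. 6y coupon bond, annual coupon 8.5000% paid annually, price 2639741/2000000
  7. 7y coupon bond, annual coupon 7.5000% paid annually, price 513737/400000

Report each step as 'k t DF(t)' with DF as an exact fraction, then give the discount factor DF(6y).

step 1 [1y] bond c/1=33/400: DF=(1043097/1000000 − 33/400·(0))/(1+33/400) = 2409/2500 ≈ 0.963600
step 2 [2y] swap r/1=533/19103: DF=(1 − 533/19103·(0.963600))/(1+533/19103) = 9467/10000 ≈ 0.946700
step 3 [3y] bond c/1=17/400: DF=(2117897/2000000 − 17/400·(0.963600+0.946700))/(1+17/400) = 9379/10000 ≈ 0.937900
step 4 [4y] swap r/1=502/18739: DF=(1 − 502/18739·(0.963600+0.946700+0.937900))/(1+502/18739) = 2249/2500 ≈ 0.899600
step 5 [5y] bond c/1=13/200: DF=(235139/200000 − 13/200·(0.963600+0.946700+0.937900+0.899600))/(1+13/200) = 547/625 ≈ 0.875200
step 6 [6y] bond c/1=17/200: DF=(2639741/2000000 − 17/200·(0.963600+0.946700+0.937900+0.899600+0.875200))/(1+17/200) = 8543/10000 ≈ 0.854300
step 7 [7y] bond c/1=3/40: DF=(513737/400000 − 3/40·(0.963600+0.946700+0.937900+0.899600+0.875200+0.854300))/(1+3/40) = 4063/5000 ≈ 0.812600

1 1 2409/2500
2 2 9467/10000
3 3 9379/10000
4 4 2249/2500
5 5 547/625
6 6 8543/10000
7 7 4063/5000
DF(6y) = 8543/10000 ≈ 0.854300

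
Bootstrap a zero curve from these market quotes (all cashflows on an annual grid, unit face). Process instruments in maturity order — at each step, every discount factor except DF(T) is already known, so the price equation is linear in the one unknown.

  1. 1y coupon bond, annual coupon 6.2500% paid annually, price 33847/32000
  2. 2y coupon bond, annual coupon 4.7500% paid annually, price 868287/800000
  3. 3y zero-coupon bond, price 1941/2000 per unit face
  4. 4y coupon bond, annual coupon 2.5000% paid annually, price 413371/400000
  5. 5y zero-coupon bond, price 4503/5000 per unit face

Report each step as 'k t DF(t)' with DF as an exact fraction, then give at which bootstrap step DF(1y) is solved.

step 1 [1y] bond c/1=1/16: DF=(33847/32000 − 1/16·(0))/(1+1/16) = 1991/2000 ≈ 0.995500
step 2 [2y] bond c/1=19/400: DF=(868287/800000 − 19/400·(0.995500))/(1+19/400) = 991/1000 ≈ 0.991000
step 3 [3y] zero: DF = P = 1941/2000 ≈ 0.970500
step 4 [4y] bond c/1=1/40: DF=(413371/400000 − 1/40·(0.995500+0.991000+0.970500))/(1+1/40) = 9361/10000 ≈ 0.936100
step 5 [5y] zero: DF = P = 4503/5000 ≈ 0.900600

1 1 1991/2000
2 2 991/1000
3 3 1941/2000
4 4 9361/10000
5 5 4503/5000
DF(1y) is solved at step 1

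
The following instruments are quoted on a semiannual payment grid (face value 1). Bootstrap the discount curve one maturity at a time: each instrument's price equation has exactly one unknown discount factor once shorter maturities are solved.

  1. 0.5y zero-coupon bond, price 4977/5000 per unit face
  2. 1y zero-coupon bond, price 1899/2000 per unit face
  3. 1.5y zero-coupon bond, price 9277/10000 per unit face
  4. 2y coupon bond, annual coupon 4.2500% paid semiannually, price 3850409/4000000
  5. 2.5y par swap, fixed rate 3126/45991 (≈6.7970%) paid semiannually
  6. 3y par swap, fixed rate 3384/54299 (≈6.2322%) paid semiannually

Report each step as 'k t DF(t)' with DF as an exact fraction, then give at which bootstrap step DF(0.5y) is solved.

1 1/2 4977/5000
2 1 1899/2000
3 3/2 9277/10000
4 2 2207/2500
5 5/2 8437/10000
6 3 2077/2500
DF(0.5y) is solved at step 1

step 1 [0.5y] zero: DF = P = 4977/5000 ≈ 0.995400
step 2 [1y] zero: DF = P = 1899/2000 ≈ 0.949500
step 3 [1.5y] zero: DF = P = 9277/10000 ≈ 0.927700
step 4 [2y] bond c/2=17/800: DF=(3850409/4000000 − 17/800·(0.995400+0.949500+0.927700))/(1+17/800) = 2207/2500 ≈ 0.882800
step 5 [2.5y] swap r/2=1563/45991: DF=(1 − 1563/45991·(0.995400+0.949500+0.927700+0.882800))/(1+1563/45991) = 8437/10000 ≈ 0.843700
step 6 [3y] swap r/2=1692/54299: DF=(1 − 1692/54299·(0.995400+0.949500+0.927700+0.882800+0.843700))/(1+1692/54299) = 2077/2500 ≈ 0.830800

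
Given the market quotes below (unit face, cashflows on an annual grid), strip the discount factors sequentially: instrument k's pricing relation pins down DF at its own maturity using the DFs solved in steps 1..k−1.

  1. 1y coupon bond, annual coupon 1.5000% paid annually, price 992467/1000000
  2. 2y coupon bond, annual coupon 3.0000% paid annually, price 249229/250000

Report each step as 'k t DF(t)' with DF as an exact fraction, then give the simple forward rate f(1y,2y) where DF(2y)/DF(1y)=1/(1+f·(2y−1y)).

1 1 4889/5000
2 2 4697/5000
f(1y,2y) = ((4889/5000)/(4697/5000) − 1)/(1) = 192/4697 ≈ 4.0877%

step 1 [1y] bond c/1=3/200: DF=(992467/1000000 − 3/200·(0))/(1+3/200) = 4889/5000 ≈ 0.977800
step 2 [2y] bond c/1=3/100: DF=(249229/250000 − 3/100·(0.977800))/(1+3/100) = 4697/5000 ≈ 0.939400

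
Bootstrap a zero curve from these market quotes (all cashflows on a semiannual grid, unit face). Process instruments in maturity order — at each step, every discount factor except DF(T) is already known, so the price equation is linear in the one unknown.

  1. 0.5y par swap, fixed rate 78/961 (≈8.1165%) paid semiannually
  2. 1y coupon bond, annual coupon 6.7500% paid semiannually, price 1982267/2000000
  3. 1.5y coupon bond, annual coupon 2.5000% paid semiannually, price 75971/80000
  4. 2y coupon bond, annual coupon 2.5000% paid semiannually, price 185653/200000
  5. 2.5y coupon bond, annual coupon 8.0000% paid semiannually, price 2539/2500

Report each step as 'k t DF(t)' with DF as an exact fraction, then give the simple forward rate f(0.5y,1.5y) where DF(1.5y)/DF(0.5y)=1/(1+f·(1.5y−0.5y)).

step 1 [0.5y] swap r/2=39/961: DF=(1 − 39/961·(0))/(1+39/961) = 961/1000 ≈ 0.961000
step 2 [1y] bond c/2=27/800: DF=(1982267/2000000 − 27/800·(0.961000))/(1+27/800) = 4637/5000 ≈ 0.927400
step 3 [1.5y] bond c/2=1/80: DF=(75971/80000 − 1/80·(0.961000+0.927400))/(1+1/80) = 4573/5000 ≈ 0.914600
step 4 [2y] bond c/2=1/80: DF=(185653/200000 − 1/80·(0.961000+0.927400+0.914600))/(1+1/80) = 4411/5000 ≈ 0.882200
step 5 [2.5y] bond c/2=1/25: DF=(2539/2500 − 1/25·(0.961000+0.927400+0.914600+0.882200))/(1+1/25) = 2087/2500 ≈ 0.834800

1 1/2 961/1000
2 1 4637/5000
3 3/2 4573/5000
4 2 4411/5000
5 5/2 2087/2500
f(0.5y,1.5y) = ((961/1000)/(4573/5000) − 1)/(1) = 232/4573 ≈ 5.0733%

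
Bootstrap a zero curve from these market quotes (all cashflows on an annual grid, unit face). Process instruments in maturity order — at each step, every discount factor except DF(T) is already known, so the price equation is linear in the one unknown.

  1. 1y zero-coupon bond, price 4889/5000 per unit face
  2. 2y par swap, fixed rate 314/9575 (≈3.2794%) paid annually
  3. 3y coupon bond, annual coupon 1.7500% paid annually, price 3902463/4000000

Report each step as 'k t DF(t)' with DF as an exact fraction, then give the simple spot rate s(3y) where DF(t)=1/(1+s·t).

1 1 4889/5000
2 2 2343/2500
3 3 9259/10000
s(3y) = (1/(9259/10000) − 1)/(3) = 247/9259 ≈ 2.6677%

step 1 [1y] zero: DF = P = 4889/5000 ≈ 0.977800
step 2 [2y] swap r/1=314/9575: DF=(1 − 314/9575·(0.977800))/(1+314/9575) = 2343/2500 ≈ 0.937200
step 3 [3y] bond c/1=7/400: DF=(3902463/4000000 − 7/400·(0.977800+0.937200))/(1+7/400) = 9259/10000 ≈ 0.925900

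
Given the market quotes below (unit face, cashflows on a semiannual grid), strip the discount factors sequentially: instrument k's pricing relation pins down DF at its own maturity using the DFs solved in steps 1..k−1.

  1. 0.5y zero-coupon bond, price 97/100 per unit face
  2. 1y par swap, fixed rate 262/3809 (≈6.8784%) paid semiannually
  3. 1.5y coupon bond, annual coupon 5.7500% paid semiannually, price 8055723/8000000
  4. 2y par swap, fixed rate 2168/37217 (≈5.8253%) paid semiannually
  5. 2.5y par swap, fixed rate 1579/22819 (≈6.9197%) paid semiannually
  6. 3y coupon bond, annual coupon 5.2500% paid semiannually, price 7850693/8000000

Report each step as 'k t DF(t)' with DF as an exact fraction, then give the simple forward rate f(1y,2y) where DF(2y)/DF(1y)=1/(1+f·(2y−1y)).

1 1/2 97/100
2 1 1869/2000
3 3/2 1157/1250
4 2 2229/2500
5 5/2 8421/10000
6 3 1679/2000
f(1y,2y) = ((1869/2000)/(2229/2500) − 1)/(1) = 143/2972 ≈ 4.8116%

step 1 [0.5y] zero: DF = P = 97/100 ≈ 0.970000
step 2 [1y] swap r/2=131/3809: DF=(1 − 131/3809·(0.970000))/(1+131/3809) = 1869/2000 ≈ 0.934500
step 3 [1.5y] bond c/2=23/800: DF=(8055723/8000000 − 23/800·(0.970000+0.934500))/(1+23/800) = 1157/1250 ≈ 0.925600
step 4 [2y] swap r/2=1084/37217: DF=(1 − 1084/37217·(0.970000+0.934500+0.925600))/(1+1084/37217) = 2229/2500 ≈ 0.891600
step 5 [2.5y] swap r/2=1579/45638: DF=(1 − 1579/45638·(0.970000+0.934500+0.925600+0.891600))/(1+1579/45638) = 8421/10000 ≈ 0.842100
step 6 [3y] bond c/2=21/800: DF=(7850693/8000000 − 21/800·(0.970000+0.934500+0.925600+0.891600+0.842100))/(1+21/800) = 1679/2000 ≈ 0.839500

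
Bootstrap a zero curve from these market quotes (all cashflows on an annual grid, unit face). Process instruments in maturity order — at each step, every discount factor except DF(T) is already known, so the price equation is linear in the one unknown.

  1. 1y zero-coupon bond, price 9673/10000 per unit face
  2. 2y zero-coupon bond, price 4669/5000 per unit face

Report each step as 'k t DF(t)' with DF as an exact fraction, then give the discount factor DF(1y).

step 1 [1y] zero: DF = P = 9673/10000 ≈ 0.967300
step 2 [2y] zero: DF = P = 4669/5000 ≈ 0.933800

1 1 9673/10000
2 2 4669/5000
DF(1y) = 9673/10000 ≈ 0.967300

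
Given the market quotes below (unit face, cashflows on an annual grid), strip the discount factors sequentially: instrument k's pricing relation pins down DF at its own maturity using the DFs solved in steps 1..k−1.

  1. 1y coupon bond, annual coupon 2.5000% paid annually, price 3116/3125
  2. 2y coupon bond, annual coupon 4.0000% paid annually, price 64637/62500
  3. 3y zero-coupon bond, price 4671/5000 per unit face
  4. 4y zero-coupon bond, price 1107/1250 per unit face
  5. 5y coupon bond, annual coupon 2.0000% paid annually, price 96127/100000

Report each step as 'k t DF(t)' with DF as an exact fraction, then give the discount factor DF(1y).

step 1 [1y] bond c/1=1/40: DF=(3116/3125 − 1/40·(0))/(1+1/40) = 608/625 ≈ 0.972800
step 2 [2y] bond c/1=1/25: DF=(64637/62500 − 1/25·(0.972800))/(1+1/25) = 957/1000 ≈ 0.957000
step 3 [3y] zero: DF = P = 4671/5000 ≈ 0.934200
step 4 [4y] zero: DF = P = 1107/1250 ≈ 0.885600
step 5 [5y] bond c/1=1/50: DF=(96127/100000 − 1/50·(0.972800+0.957000+0.934200+0.885600))/(1+1/50) = 8689/10000 ≈ 0.868900

1 1 608/625
2 2 957/1000
3 3 4671/5000
4 4 1107/1250
5 5 8689/10000
DF(1y) = 608/625 ≈ 0.972800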